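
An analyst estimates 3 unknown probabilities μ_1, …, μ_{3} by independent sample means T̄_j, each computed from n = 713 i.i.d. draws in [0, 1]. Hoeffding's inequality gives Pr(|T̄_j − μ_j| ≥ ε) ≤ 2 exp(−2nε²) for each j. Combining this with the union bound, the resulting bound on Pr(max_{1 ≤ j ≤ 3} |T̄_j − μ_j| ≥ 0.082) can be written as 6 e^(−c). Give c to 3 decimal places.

Union bound over the 3 events: Pr(max_{1 ≤ j ≤ 3} |T̄_j − μ_j| ≥ 0.082) ≤ 3·2·exp(−2nε²) = 6 exp(−2·713·0.082²).
So c = 2·713·0.082² = 9.5884.

9.588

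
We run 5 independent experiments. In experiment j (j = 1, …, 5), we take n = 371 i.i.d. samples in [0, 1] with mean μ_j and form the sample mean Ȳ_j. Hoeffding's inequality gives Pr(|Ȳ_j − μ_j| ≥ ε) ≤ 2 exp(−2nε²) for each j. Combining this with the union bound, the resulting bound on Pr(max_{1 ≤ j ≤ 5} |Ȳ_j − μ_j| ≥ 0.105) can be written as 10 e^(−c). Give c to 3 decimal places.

8.181

Union bound over the 5 events: Pr(max_{1 ≤ j ≤ 5} |Ȳ_j − μ_j| ≥ 0.105) ≤ 5·2·exp(−2nε²) = 10 exp(−2·371·0.105²).
So c = 2·371·0.105² = 8.1806.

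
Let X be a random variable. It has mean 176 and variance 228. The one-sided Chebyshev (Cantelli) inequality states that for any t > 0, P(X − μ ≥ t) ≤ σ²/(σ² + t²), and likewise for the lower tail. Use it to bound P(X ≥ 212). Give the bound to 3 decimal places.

Here σ² = 228 and t = 36, so σ² + t² = 1524.
Cantelli's bound: 228/1524 = 0.1496.

0.150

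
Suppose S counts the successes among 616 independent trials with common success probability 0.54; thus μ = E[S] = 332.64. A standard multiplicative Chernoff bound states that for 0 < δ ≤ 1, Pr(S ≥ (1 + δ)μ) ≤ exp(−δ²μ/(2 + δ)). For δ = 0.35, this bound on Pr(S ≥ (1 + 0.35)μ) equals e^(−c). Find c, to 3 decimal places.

c = δ²μ/(2 + δ) = 0.35²·332.64/(2 + 0.35) = 17.3397.

17.340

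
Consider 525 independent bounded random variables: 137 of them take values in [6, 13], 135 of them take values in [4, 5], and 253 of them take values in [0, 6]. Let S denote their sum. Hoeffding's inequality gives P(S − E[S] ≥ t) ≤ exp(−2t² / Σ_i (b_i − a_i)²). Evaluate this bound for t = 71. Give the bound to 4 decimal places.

0.5316

Σ(b_i − a_i)² = 137·7² + 135·1² + 253·6² = 15956.
Exponent = 2·71² / 15956 = 0.63186.
Bound = exp(−0.63186) = 0.53160.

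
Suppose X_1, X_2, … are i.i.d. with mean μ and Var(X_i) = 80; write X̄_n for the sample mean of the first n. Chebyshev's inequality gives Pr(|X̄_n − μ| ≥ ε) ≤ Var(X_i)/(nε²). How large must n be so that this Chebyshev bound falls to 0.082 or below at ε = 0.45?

Require 80/(n·0.45²) ≤ 0.082, i.e. n ≥ 80/(0.082·0.45²) = 4817.826.
The smallest integer n is 4818.

4818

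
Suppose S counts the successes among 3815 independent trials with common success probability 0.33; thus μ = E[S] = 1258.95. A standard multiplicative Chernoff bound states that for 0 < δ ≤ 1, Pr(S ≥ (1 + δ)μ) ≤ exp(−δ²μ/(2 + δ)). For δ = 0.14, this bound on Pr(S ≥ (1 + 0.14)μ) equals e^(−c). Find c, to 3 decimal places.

11.531

c = δ²μ/(2 + δ) = 0.14²·1258.95/(2 + 0.14) = 11.5306.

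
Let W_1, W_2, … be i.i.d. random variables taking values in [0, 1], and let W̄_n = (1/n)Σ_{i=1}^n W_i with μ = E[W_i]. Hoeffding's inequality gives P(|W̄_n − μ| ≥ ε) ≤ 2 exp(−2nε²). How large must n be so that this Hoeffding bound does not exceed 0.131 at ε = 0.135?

Require 2·exp(−2nε²) ≤ 0.131, i.e. 2nε² ≥ ln(2/0.131) = 2.725705.
So n ≥ 2.725705 / (2·0.135²) = 74.779.
The smallest integer n is 75.

75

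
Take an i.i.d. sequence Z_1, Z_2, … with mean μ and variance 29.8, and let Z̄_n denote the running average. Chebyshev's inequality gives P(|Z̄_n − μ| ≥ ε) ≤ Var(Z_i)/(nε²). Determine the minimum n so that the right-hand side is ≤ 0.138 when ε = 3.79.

Require 29.8/(n·3.79²) ≤ 0.138, i.e. n ≥ 29.8/(0.138·3.79²) = 15.033.
The smallest integer n is 16.

16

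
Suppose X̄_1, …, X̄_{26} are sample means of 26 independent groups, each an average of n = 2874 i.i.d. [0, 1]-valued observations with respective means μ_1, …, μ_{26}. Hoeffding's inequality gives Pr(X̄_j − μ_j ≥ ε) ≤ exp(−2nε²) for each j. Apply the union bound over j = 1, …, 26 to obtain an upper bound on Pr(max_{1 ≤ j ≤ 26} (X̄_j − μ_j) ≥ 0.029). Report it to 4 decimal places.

Per-experiment Hoeffding bound: exp(−2·2874·0.029²) = exp(−4.83407) = 0.0079541.
Union bound over 26 events: 26·0.0079541 = 0.20681.

0.2068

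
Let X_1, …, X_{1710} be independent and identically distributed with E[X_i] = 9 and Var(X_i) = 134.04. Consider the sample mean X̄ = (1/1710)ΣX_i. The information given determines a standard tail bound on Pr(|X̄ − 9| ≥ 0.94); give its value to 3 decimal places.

0.089

With mean and variance of each term known, Chebyshev's inequality bounds the deviation of the sum (or sample mean).
Var(X̄) = Var(X_i)/n = 134.04/1710 = 0.078386.
Chebyshev: Pr(|X̄ − 9| ≥ 0.94) ≤ Var(X̄)/(0.94)² = 134.04/(1710·0.94²) = 0.0887.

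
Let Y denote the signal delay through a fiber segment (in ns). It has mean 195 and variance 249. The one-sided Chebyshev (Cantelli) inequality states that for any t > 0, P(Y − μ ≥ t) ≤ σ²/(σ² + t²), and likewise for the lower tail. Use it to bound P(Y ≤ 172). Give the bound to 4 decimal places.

0.3201

Here σ² = 249 and t = 23, so σ² + t² = 778.
Cantelli's bound: 249/778 = 0.3201.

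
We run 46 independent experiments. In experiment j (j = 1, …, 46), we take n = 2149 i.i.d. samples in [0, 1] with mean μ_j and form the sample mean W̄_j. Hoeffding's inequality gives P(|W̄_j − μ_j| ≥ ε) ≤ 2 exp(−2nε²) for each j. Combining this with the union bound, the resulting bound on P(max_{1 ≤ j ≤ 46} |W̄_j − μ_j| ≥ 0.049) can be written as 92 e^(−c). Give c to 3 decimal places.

10.319

Union bound over the 46 events: P(max_{1 ≤ j ≤ 46} |W̄_j − μ_j| ≥ 0.049) ≤ 46·2·exp(−2nε²) = 92 exp(−2·2149·0.049²).
So c = 2·2149·0.049² = 10.3195.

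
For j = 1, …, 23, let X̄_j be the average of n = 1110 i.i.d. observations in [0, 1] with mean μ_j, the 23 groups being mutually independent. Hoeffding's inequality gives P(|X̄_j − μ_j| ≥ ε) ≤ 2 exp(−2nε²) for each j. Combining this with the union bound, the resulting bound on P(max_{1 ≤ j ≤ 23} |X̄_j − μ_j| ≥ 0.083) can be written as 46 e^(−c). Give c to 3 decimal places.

15.294

Union bound over the 23 events: P(max_{1 ≤ j ≤ 23} |X̄_j − μ_j| ≥ 0.083) ≤ 23·2·exp(−2nε²) = 46 exp(−2·1110·0.083²).
So c = 2·1110·0.083² = 15.2936.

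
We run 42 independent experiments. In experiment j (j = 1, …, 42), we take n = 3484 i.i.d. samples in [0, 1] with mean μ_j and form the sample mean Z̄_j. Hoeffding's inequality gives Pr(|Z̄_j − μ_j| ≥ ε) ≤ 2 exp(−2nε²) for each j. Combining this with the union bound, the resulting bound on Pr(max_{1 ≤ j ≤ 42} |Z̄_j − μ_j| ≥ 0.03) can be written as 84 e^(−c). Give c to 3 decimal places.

Union bound over the 42 events: Pr(max_{1 ≤ j ≤ 42} |Z̄_j − μ_j| ≥ 0.03) ≤ 42·2·exp(−2nε²) = 84 exp(−2·3484·0.03²).
So c = 2·3484·0.03² = 6.2712.

6.271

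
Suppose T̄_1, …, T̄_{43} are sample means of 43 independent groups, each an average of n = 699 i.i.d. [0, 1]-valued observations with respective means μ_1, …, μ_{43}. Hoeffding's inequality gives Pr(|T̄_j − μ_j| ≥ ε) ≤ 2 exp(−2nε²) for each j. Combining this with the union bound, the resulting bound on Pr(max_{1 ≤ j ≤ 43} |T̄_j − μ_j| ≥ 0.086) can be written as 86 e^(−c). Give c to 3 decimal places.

10.340

Union bound over the 43 events: Pr(max_{1 ≤ j ≤ 43} |T̄_j − μ_j| ≥ 0.086) ≤ 43·2·exp(−2nε²) = 86 exp(−2·699·0.086²).
So c = 2·699·0.086² = 10.3396.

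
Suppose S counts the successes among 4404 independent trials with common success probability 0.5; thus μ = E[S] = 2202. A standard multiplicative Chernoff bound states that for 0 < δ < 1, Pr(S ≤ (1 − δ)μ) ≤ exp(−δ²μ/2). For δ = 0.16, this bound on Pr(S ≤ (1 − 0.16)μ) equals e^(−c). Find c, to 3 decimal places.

c = δ²μ/2 = 0.16²·2202/2 = 28.1856.

28.186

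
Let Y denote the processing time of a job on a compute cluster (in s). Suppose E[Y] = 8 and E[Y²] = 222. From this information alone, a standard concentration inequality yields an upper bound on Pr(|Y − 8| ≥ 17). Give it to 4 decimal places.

The first two moments determine the variance, so Chebyshev's inequality is the sharpest standard bound available.
Var(Y) = E[Y²] − (E[Y])² = 222 − 64 = 158.
Chebyshev's inequality: Pr(|Y − μ| ≥ t) ≤ Var(Y)/t² = 158/289 = 0.5467.

0.5467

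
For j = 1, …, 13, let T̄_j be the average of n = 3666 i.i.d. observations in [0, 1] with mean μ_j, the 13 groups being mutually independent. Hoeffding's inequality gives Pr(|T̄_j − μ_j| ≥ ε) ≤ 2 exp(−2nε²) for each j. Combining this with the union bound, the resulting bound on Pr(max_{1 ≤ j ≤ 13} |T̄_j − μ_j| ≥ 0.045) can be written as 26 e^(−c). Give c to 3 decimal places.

14.847

Union bound over the 13 events: Pr(max_{1 ≤ j ≤ 13} |T̄_j − μ_j| ≥ 0.045) ≤ 13·2·exp(−2nε²) = 26 exp(−2·3666·0.045²).
So c = 2·3666·0.045² = 14.8473.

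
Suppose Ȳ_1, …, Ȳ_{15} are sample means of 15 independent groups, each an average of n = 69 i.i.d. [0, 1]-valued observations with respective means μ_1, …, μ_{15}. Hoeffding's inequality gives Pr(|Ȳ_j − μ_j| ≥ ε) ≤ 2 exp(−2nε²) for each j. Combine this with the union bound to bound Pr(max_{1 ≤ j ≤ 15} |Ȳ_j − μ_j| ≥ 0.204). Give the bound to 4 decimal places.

Per-experiment Hoeffding bound: 2·exp(−2·69·0.204²) = 2·exp(−5.74301) = 0.0064102.
Union bound over 15 events: 15·0.0064102 = 0.09615.

0.0962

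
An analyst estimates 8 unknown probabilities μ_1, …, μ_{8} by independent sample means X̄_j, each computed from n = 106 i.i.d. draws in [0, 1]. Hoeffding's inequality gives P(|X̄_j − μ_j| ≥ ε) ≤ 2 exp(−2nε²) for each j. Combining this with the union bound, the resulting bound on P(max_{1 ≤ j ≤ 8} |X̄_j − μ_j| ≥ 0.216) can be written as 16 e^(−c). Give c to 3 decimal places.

9.891

Union bound over the 8 events: P(max_{1 ≤ j ≤ 8} |X̄_j − μ_j| ≥ 0.216) ≤ 8·2·exp(−2nε²) = 16 exp(−2·106·0.216²).
So c = 2·106·0.216² = 9.8911.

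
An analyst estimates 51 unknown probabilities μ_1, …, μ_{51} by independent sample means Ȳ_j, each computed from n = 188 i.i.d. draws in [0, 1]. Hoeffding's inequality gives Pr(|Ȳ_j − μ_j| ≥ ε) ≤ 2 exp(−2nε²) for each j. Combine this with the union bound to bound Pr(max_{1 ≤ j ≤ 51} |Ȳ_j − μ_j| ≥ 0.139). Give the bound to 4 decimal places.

0.0714

Per-experiment Hoeffding bound: 2·exp(−2·188·0.139²) = 2·exp(−7.26470) = 0.0013996.
Union bound over 51 events: 51·0.0013996 = 0.07138.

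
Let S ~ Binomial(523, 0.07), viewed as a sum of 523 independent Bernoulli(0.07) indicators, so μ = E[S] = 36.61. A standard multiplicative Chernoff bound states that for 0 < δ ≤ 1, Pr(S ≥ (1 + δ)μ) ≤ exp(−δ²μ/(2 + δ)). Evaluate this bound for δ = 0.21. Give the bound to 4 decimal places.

Exponent = δ²μ/(2 + δ) = 0.21²·36.61/2.21 = 0.7305.
Bound = exp(−0.7305) = 0.48165.

0.4816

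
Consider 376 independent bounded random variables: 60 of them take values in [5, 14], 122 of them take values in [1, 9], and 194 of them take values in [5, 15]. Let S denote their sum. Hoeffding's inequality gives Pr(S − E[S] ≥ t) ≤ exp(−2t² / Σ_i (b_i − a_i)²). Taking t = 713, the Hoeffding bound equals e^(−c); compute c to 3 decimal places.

31.706

Σ(b_i − a_i)² = 60·9² + 122·8² + 194·10² = 32068.
c = 2t² / 32068 = 2·713² / 32068 = 31.7057.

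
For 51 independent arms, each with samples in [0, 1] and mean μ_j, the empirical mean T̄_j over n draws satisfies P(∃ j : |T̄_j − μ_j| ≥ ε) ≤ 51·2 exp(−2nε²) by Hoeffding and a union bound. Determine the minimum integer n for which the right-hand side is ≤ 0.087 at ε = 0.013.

20908

Need 2·51·exp(−2nε²) ≤ 0.087, i.e. exp(−2nε²) ≤ 0.087/102.
So 2nε² ≥ ln(102/0.087) = 7.066820.
Hence n ≥ 7.066820/(2·0.013²) = 20907.751.
The smallest integer n is 20908.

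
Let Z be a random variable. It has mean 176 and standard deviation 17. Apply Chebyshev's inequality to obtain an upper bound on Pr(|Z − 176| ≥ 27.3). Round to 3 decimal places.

Chebyshev: Pr(|Z − μ| ≥ t) ≤ Var(Z)/t².
Var(Z) = σ² = 17² = 289.
Bound = 289 / 745.29 = 0.3878.

0.388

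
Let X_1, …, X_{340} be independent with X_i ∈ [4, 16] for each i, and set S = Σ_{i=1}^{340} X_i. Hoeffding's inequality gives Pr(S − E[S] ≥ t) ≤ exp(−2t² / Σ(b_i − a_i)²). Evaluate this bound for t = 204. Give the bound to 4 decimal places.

0.1827

Σ(b_i − a_i)² = 340·(12)² = 48960.
Exponent = 2·204²/48960 = 1.7000.
Bound = exp(−1.7000) = 0.18268.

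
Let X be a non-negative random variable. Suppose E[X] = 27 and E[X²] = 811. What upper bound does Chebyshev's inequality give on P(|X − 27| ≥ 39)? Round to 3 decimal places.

Var(X) = E[X²] − (E[X])² = 811 − 729 = 82.
Chebyshev's inequality: P(|X − μ| ≥ t) ≤ Var(X)/t² = 82/1521 = 0.0539.

0.054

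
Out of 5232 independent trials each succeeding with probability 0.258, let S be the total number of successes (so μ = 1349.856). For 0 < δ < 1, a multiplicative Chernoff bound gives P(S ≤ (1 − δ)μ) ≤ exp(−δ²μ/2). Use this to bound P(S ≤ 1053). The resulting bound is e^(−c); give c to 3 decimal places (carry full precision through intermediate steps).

32.642

Write 1053 = (1 − δ)μ, so δ = 1 − 1053/1349.856 = 0.2199168…
Then the exponent is δ²μ/2 = (μ − 1053)²/(2μ) = 32.641809.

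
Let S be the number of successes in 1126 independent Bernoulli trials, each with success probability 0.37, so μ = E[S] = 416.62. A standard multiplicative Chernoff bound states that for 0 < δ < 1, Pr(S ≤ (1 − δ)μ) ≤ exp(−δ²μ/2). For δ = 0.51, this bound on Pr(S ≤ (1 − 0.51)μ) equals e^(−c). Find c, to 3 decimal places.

c = δ²μ/2 = 0.51²·416.62/2 = 54.1814.

54.181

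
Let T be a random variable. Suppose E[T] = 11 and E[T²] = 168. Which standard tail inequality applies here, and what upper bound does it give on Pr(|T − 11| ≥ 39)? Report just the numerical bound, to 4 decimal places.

0.0309

The first two moments determine the variance, so Chebyshev's inequality is the sharpest standard bound available.
Var(T) = E[T²] − (E[T])² = 168 − 121 = 47.
Chebyshev's inequality: Pr(|T − μ| ≥ t) ≤ Var(T)/t² = 47/1521 = 0.0309.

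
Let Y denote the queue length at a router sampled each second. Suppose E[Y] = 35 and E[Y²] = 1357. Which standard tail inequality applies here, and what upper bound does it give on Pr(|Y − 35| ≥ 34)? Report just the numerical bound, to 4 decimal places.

0.1142

The first two moments determine the variance, so Chebyshev's inequality is the sharpest standard bound available.
Var(Y) = E[Y²] − (E[Y])² = 1357 − 1225 = 132.
Chebyshev's inequality: Pr(|Y − μ| ≥ t) ≤ Var(Y)/t² = 132/1156 = 0.1142.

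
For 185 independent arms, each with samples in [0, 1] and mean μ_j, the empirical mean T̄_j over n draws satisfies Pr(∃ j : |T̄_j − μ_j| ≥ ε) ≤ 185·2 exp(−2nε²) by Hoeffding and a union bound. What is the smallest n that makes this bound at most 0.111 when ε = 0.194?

Need 2·185·exp(−2nε²) ≤ 0.111, i.e. exp(−2nε²) ≤ 0.111/370.
So 2nε² ≥ ln(370/0.111) = 8.111728.
Hence n ≥ 8.111728/(2·0.194²) = 107.766.
The smallest integer n is 108.

108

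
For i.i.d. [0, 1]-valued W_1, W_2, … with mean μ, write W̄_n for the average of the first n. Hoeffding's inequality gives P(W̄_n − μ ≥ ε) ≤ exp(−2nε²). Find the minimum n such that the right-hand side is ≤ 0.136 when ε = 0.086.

135

Require exp(−2nε²) ≤ 0.136, i.e. 2nε² ≥ ln(1/0.136) = 1.995100.
So n ≥ 1.995100 / (2·0.086²) = 134.877.
The smallest integer n is 135.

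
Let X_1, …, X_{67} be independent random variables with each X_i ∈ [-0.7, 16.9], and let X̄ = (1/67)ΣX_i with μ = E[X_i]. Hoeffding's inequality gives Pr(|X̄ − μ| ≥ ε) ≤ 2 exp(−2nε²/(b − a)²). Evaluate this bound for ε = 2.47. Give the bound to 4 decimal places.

Exponent: 2nε²/(b − a)² = 2·67·2.47² / 17.6² = 2.63921.
Bound = 2·exp(−2.63921) = 0.14284.

0.1428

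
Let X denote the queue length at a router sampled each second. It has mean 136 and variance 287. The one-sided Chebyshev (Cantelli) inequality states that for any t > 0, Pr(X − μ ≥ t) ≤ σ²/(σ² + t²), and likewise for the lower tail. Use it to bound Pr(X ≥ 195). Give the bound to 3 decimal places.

0.076

Here σ² = 287 and t = 59, so σ² + t² = 3768.
Cantelli's bound: 287/3768 = 0.0762.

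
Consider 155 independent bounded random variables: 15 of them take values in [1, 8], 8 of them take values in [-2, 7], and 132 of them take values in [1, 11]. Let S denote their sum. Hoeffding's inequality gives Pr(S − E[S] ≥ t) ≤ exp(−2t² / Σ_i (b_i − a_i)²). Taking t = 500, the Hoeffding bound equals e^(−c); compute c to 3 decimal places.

Σ(b_i − a_i)² = 15·7² + 8·9² + 132·10² = 14583.
c = 2t² / 14583 = 2·500² / 14583 = 34.2865.

34.286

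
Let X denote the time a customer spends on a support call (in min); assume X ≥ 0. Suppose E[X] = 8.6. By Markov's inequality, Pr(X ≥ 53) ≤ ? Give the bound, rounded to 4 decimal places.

Markov's inequality: for a non-negative random variable, Pr(X ≥ a) ≤ E[X]/a.
Here E[X] = 8.6 and a = 53, so the bound is 8.6/53 = 0.1623.

0.1623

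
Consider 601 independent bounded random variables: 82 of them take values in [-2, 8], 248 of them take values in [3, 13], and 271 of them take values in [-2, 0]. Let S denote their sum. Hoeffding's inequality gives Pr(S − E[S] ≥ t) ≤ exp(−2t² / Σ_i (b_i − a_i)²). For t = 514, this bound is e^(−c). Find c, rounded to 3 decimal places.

Σ(b_i − a_i)² = 82·10² + 248·10² + 271·2² = 34084.
c = 2t² / 34084 = 2·514² / 34084 = 15.5026.

15.503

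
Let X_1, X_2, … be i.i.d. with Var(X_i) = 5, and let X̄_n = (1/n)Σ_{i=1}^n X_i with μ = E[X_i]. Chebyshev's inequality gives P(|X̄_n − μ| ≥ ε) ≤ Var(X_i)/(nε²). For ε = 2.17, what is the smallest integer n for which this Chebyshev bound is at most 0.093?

Require 5/(n·2.17²) ≤ 0.093, i.e. n ≥ 5/(0.093·2.17²) = 11.417.
The smallest integer n is 12.

12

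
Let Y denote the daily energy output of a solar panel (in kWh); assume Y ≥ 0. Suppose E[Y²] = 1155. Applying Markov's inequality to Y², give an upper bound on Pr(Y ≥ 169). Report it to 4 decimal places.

Since Y ≥ 0, the event {Y ≥ 169} is the same as {Y² ≥ 28561}.
Markov's inequality applied to Y² gives Pr(Y² ≥ 28561) ≤ E[Y²]/28561 = 1155/28561 = 0.0404.

0.0404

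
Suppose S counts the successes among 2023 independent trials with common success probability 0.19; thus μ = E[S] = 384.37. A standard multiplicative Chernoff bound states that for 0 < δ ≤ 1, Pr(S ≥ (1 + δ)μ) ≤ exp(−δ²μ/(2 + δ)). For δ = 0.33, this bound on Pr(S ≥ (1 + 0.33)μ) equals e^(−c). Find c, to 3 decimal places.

17.965

c = δ²μ/(2 + δ) = 0.33²·384.37/(2 + 0.33) = 17.9648.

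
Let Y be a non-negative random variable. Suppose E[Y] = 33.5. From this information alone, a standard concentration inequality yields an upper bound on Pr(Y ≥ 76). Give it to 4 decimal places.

0.4408

Only the mean of a non-negative variable is known, so Markov's inequality is the applicable tail bound.
Markov's inequality: for a non-negative random variable, Pr(Y ≥ a) ≤ E[Y]/a.
Here E[Y] = 33.5 and a = 76, so the bound is 33.5/76 = 0.4408.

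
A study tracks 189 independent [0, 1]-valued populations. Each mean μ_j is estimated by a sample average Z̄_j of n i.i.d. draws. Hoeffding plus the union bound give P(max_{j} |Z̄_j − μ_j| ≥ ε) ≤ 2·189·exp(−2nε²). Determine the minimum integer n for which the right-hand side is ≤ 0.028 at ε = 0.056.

Need 2·189·exp(−2nε²) ≤ 0.028, i.e. exp(−2nε²) ≤ 0.028/378.
So 2nε² ≥ ln(378/0.028) = 9.510445.
Hence n ≥ 9.510445/(2·0.056²) = 1516.334.
The smallest integer n is 1517.

1517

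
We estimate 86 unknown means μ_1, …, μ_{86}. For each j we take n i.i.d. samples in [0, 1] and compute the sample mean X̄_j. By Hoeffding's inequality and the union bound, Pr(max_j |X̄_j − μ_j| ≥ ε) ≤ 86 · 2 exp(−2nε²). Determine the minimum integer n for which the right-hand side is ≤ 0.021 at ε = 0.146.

Need 2·86·exp(−2nε²) ≤ 0.021, i.e. exp(−2nε²) ≤ 0.021/172.
So 2nε² ≥ ln(172/0.021) = 9.010727.
Hence n ≥ 9.010727/(2·0.146²) = 211.361.
The smallest integer n is 212.

212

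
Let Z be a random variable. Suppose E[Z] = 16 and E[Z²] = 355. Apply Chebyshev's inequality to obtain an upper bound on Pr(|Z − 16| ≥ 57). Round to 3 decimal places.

Var(Z) = E[Z²] − (E[Z])² = 355 − 256 = 99.
Chebyshev's inequality: Pr(|Z − μ| ≥ t) ≤ Var(Z)/t² = 99/3249 = 0.0305.

0.030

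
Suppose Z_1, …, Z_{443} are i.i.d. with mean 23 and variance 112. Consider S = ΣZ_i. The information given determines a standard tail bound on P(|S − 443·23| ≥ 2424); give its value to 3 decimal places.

With mean and variance of each term known, Chebyshev's inequality bounds the deviation of the sum (or sample mean).
Var(S) = n·Var(Z_i) = 443·112 = 49616.
Chebyshev: P(|S − 443·23| ≥ 2424) ≤ Var(S)/2424² = 49616/5875776 = 0.0084.

0.008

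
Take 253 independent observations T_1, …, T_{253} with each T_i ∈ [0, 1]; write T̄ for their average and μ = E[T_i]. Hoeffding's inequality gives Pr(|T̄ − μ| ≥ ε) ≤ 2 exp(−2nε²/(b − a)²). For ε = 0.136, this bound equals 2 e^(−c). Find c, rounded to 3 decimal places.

c = 2nε²/(b − a)² = 2·253·0.136² / 1² = 9.3590.

9.359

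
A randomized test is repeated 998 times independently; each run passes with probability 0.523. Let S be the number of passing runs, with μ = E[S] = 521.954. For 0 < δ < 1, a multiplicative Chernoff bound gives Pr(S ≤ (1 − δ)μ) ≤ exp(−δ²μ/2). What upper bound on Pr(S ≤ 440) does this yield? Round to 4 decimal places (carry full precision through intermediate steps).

0.0016

Write 440 = (1 − δ)μ, so δ = 1 − 440/521.954 = 0.1570138…
Then the exponent is δ²μ/2 = (μ − 440)²/(2μ) = 6.433956.
Bound = exp(−6.433956) = 0.00161.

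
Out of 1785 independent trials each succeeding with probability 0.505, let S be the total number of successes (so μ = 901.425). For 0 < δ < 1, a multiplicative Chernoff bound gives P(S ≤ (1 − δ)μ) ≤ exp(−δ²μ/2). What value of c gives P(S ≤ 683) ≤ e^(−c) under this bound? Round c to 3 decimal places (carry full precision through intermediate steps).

26.463

Write 683 = (1 − δ)μ, so δ = 1 − 683/901.425 = 0.2423108…
Then the exponent is δ²μ/2 = (μ − 683)²/(2μ) = 26.463367.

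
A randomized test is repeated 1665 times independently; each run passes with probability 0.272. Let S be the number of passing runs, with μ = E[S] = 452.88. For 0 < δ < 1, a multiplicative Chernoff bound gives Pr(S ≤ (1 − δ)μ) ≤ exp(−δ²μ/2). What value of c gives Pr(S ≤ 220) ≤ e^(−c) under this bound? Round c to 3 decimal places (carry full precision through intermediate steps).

Write 220 = (1 − δ)μ, so δ = 1 − 220/452.88 = 0.5142201…
Then the exponent is δ²μ/2 = (μ − 220)²/(2μ) = 59.875789.

59.876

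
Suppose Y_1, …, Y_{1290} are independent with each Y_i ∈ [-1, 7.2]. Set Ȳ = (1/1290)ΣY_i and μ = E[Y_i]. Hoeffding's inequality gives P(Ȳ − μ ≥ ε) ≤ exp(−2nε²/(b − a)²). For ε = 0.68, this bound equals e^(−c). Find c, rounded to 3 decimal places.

c = 2nε²/(b − a)² = 2·1290·0.68² / 8.2² = 17.7423.

17.742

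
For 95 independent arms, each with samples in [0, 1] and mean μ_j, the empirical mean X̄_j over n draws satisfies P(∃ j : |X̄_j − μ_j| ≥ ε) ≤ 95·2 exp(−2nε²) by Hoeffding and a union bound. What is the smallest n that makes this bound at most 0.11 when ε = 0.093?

431

Need 2·95·exp(−2nε²) ≤ 0.11, i.e. exp(−2nε²) ≤ 0.11/190.
So 2nε² ≥ ln(190/0.11) = 7.454299.
Hence n ≥ 7.454299/(2·0.093²) = 430.934.
The smallest integer n is 431.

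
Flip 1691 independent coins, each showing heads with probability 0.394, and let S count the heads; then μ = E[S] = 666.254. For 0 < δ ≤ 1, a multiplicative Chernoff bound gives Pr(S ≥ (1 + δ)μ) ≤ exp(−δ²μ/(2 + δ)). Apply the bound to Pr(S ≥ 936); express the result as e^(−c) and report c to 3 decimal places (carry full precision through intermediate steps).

45.413

Write 936 = (1 + δ)μ, so δ = 936/666.254 − 1 = 0.4048696…
Then the exponent is δ²μ/(2 + δ) = (936 − μ)² / (μ·(2 + δ)) = 45.412840.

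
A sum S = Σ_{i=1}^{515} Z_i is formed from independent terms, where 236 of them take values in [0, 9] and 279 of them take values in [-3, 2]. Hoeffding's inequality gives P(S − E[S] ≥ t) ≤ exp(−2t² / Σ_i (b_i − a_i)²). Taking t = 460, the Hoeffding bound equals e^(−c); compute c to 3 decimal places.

Σ(b_i − a_i)² = 236·9² + 279·5² = 26091.
c = 2t² / 26091 = 2·460² / 26091 = 16.2202.

16.220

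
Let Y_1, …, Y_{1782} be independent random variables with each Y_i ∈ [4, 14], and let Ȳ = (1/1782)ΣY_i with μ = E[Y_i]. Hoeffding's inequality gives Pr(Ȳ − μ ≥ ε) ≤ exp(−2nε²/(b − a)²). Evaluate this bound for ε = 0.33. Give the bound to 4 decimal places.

0.0206

Exponent: 2nε²/(b − a)² = 2·1782·0.33² / 10² = 3.88120.
Bound = exp(−3.88120) = 0.02063.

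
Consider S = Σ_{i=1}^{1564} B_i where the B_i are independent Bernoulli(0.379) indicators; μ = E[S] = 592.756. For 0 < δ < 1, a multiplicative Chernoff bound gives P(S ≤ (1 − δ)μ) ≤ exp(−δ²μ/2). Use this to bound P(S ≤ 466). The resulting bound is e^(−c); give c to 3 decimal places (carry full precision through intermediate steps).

13.553

Write 466 = (1 − δ)μ, so δ = 1 − 466/592.756 = 0.2138418…
Then the exponent is δ²μ/2 = (μ − 466)²/(2μ) = 13.552865.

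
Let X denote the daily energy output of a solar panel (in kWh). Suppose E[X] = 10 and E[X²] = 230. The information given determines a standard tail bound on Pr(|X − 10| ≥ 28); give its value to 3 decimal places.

0.166

The first two moments determine the variance, so Chebyshev's inequality is the sharpest standard bound available.
Var(X) = E[X²] − (E[X])² = 230 − 100 = 130.
Chebyshev's inequality: Pr(|X − μ| ≥ t) ≤ Var(X)/t² = 130/784 = 0.1658.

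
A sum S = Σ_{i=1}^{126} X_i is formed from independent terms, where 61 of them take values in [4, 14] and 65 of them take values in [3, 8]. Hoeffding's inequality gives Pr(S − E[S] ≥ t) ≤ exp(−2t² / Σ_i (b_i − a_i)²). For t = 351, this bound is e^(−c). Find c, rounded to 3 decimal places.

31.897

Σ(b_i − a_i)² = 61·10² + 65·5² = 7725.
c = 2t² / 7725 = 2·351² / 7725 = 31.8967.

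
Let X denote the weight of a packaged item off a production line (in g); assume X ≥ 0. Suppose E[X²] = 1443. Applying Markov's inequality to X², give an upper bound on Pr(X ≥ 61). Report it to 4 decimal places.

0.3878

Since X ≥ 0, the event {X ≥ 61} is the same as {X² ≥ 3721}.
Markov's inequality applied to X² gives Pr(X² ≥ 3721) ≤ E[X²]/3721 = 1443/3721 = 0.3878.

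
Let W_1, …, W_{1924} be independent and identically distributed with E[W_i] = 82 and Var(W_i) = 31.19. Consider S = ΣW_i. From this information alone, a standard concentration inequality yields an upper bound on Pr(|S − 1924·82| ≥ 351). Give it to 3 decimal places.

With mean and variance of each term known, Chebyshev's inequality bounds the deviation of the sum (or sample mean).
Var(S) = n·Var(W_i) = 1924·31.19 = 60009.56.
Chebyshev: Pr(|S − 1924·82| ≥ 351) ≤ Var(S)/351² = 60009.56/123201 = 0.4871.

0.487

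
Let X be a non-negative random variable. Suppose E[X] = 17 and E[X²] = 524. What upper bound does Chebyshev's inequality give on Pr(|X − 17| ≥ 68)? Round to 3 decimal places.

Var(X) = E[X²] − (E[X])² = 524 − 289 = 235.
Chebyshev's inequality: Pr(|X − μ| ≥ t) ≤ Var(X)/t² = 235/4624 = 0.0508.

0.051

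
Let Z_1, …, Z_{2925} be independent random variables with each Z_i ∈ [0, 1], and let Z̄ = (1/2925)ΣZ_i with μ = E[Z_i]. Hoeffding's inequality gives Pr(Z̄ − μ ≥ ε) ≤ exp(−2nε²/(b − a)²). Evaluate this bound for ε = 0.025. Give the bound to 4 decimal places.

Exponent: 2nε²/(b − a)² = 2·2925·0.025² / 1² = 3.65625.
Bound = exp(−3.65625) = 0.02583.

0.0258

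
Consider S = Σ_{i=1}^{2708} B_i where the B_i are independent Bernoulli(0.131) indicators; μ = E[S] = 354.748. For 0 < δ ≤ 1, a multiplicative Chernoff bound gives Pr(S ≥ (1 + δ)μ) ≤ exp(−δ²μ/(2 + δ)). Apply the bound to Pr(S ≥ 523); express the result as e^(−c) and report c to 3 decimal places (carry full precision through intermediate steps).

32.252

Write 523 = (1 + δ)μ, so δ = 523/354.748 − 1 = 0.474286…
Then the exponent is δ²μ/(2 + δ) = (523 − μ)² / (μ·(2 + δ)) = 32.251552.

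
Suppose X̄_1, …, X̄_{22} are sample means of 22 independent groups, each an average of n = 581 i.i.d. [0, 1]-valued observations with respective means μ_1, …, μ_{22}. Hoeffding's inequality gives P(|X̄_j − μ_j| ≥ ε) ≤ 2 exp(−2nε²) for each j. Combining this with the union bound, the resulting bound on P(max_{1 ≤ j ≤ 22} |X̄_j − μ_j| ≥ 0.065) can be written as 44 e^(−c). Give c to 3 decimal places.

Union bound over the 22 events: P(max_{1 ≤ j ≤ 22} |X̄_j − μ_j| ≥ 0.065) ≤ 22·2·exp(−2nε²) = 44 exp(−2·581·0.065²).
So c = 2·581·0.065² = 4.9094.

4.909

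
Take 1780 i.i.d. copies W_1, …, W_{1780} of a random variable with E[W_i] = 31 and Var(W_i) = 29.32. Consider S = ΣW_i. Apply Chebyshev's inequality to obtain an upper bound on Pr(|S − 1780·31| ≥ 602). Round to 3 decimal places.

Var(S) = n·Var(W_i) = 1780·29.32 = 52189.6.
Chebyshev: Pr(|S − 1780·31| ≥ 602) ≤ Var(S)/602² = 52189.6/362404 = 0.1440.

0.144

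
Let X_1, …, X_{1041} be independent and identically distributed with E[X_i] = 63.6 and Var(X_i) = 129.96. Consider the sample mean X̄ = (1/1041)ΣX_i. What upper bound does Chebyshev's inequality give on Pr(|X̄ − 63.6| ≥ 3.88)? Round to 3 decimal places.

0.008

Var(X̄) = Var(X_i)/n = 129.96/1041 = 0.12484.
Chebyshev: Pr(|X̄ − 63.6| ≥ 3.88) ≤ Var(X̄)/(3.88)² = 129.96/(1041·3.88²) = 0.0083.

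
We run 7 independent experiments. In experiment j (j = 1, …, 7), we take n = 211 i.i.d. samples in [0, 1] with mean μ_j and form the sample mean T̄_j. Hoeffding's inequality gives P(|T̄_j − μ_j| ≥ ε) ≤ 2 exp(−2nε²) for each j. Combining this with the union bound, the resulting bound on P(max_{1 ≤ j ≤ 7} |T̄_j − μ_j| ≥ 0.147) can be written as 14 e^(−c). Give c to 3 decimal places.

9.119

Union bound over the 7 events: P(max_{1 ≤ j ≤ 7} |T̄_j − μ_j| ≥ 0.147) ≤ 7·2·exp(−2nε²) = 14 exp(−2·211·0.147²).
So c = 2·211·0.147² = 9.1190.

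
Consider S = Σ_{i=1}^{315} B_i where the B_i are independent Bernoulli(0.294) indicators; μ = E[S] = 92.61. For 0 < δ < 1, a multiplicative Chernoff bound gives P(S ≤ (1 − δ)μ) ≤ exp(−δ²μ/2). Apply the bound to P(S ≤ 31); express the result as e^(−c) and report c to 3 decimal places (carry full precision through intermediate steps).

Write 31 = (1 − δ)μ, so δ = 1 − 31/92.61 = 0.6652629…
Then the exponent is δ²μ/2 = (μ − 31)²/(2μ) = 20.493425.

20.493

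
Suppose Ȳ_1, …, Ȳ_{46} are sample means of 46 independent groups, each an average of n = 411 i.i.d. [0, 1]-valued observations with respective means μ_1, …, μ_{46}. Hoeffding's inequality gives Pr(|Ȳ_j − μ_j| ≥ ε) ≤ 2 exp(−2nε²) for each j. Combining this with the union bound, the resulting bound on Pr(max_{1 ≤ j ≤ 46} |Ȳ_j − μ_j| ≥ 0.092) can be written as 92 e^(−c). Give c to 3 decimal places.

Union bound over the 46 events: Pr(max_{1 ≤ j ≤ 46} |Ȳ_j − μ_j| ≥ 0.092) ≤ 46·2·exp(−2nε²) = 92 exp(−2·411·0.092²).
So c = 2·411·0.092² = 6.9574.

6.957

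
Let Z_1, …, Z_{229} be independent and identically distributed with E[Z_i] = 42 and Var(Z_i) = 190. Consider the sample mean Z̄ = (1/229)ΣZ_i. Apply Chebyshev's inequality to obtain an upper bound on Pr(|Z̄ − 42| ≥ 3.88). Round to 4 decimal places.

Var(Z̄) = Var(Z_i)/n = 190/229 = 0.82969.
Chebyshev: Pr(|Z̄ − 42| ≥ 3.88) ≤ Var(Z̄)/(3.88)² = 190/(229·3.88²) = 0.0551.

0.0551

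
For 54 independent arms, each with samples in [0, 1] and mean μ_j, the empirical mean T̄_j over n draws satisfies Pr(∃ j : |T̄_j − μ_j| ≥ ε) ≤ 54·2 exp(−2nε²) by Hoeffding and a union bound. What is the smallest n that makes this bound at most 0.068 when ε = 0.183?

111

Need 2·54·exp(−2nε²) ≤ 0.068, i.e. exp(−2nε²) ≤ 0.068/108.
So 2nε² ≥ ln(108/0.068) = 7.370379.
Hence n ≥ 7.370379/(2·0.183²) = 110.042.
The smallest integer n is 111.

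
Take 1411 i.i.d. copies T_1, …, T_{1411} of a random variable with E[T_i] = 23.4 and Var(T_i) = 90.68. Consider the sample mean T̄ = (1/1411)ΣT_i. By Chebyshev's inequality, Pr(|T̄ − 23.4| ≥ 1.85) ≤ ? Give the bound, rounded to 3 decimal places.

0.019

Var(T̄) = Var(T_i)/n = 90.68/1411 = 0.064266.
Chebyshev: Pr(|T̄ − 23.4| ≥ 1.85) ≤ Var(T̄)/(1.85)² = 90.68/(1411·1.85²) = 0.0188.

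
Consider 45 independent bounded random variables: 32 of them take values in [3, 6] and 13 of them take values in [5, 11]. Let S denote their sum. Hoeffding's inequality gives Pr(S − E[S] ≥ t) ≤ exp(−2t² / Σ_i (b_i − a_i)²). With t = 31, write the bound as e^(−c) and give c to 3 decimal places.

2.542

Σ(b_i − a_i)² = 32·3² + 13·6² = 756.
c = 2t² / 756 = 2·31² / 756 = 2.5423.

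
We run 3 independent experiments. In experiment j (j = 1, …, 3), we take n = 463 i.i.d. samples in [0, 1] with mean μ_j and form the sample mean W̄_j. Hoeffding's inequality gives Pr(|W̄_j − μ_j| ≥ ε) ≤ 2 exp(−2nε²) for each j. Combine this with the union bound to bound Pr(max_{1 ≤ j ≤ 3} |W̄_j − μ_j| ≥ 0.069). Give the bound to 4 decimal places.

Per-experiment Hoeffding bound: 2·exp(−2·463·0.069²) = 2·exp(−4.40869) = 0.024342.
Union bound over 3 events: 3·0.024342 = 0.07303.

0.0730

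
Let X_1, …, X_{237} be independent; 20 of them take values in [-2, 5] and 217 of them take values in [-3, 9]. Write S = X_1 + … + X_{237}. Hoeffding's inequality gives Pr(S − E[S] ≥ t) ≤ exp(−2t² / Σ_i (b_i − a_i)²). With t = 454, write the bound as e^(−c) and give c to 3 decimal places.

12.791

Σ(b_i − a_i)² = 20·7² + 217·12² = 32228.
c = 2t² / 32228 = 2·454² / 32228 = 12.7911.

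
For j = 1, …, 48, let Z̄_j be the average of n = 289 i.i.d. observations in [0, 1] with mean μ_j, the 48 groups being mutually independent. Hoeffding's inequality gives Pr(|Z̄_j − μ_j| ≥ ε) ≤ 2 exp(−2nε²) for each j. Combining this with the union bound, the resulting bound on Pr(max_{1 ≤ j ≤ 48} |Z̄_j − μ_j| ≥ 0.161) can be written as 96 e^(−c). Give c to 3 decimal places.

14.982

Union bound over the 48 events: Pr(max_{1 ≤ j ≤ 48} |Z̄_j − μ_j| ≥ 0.161) ≤ 48·2·exp(−2nε²) = 96 exp(−2·289·0.161²).
So c = 2·289·0.161² = 14.9823.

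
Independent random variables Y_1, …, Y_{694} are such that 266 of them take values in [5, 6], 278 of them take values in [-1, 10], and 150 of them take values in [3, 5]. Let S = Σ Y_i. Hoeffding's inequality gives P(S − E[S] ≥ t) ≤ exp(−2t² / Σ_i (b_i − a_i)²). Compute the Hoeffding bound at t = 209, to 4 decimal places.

Σ(b_i − a_i)² = 266·1² + 278·11² + 150·2² = 34504.
Exponent = 2·209² / 34504 = 2.53194.
Bound = exp(−2.53194) = 0.07950.

0.0795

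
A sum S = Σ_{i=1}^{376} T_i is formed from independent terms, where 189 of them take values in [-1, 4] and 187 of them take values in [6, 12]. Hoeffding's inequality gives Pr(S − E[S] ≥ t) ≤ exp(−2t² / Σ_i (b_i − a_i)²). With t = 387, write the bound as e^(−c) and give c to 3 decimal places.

Σ(b_i − a_i)² = 189·5² + 187·6² = 11457.
c = 2t² / 11457 = 2·387² / 11457 = 26.1445.

26.145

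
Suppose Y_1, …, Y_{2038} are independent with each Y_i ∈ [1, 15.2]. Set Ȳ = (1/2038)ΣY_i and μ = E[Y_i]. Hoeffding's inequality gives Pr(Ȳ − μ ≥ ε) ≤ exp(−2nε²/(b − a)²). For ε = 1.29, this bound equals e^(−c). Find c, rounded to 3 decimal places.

c = 2nε²/(b − a)² = 2·2038·1.29² / 14.2² = 33.6385.

33.639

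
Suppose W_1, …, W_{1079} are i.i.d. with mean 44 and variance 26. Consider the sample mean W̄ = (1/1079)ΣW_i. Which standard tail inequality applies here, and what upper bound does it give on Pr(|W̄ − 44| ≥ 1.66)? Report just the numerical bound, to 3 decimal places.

0.009

With mean and variance of each term known, Chebyshev's inequality bounds the deviation of the sum (or sample mean).
Var(W̄) = Var(W_i)/n = 26/1079 = 0.024096.
Chebyshev: Pr(|W̄ − 44| ≥ 1.66) ≤ Var(W̄)/(1.66)² = 26/(1079·1.66²) = 0.0087.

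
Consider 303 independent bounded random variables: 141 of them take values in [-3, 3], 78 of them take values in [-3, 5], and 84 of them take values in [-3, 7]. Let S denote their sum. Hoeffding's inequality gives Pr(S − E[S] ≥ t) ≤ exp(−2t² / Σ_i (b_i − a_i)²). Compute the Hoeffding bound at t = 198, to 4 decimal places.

Σ(b_i − a_i)² = 141·6² + 78·8² + 84·10² = 18468.
Exponent = 2·198² / 18468 = 4.24561.
Bound = exp(−4.24561) = 0.01433.

0.0143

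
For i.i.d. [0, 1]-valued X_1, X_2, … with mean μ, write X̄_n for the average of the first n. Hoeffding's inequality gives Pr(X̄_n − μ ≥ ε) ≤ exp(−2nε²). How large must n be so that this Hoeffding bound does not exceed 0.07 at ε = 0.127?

83

Require exp(−2nε²) ≤ 0.07, i.e. 2nε² ≥ ln(1/0.07) = 2.659260.
So n ≥ 2.659260 / (2·0.127²) = 82.437.
The smallest integer n is 83.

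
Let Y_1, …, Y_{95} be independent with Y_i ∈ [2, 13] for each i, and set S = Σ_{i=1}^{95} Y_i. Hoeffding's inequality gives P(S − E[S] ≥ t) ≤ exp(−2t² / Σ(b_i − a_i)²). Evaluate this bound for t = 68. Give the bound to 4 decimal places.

Σ(b_i − a_i)² = 95·(11)² = 11495.
Exponent = 2·68²/11495 = 0.8045.
Bound = exp(−0.8045) = 0.44730.

0.4473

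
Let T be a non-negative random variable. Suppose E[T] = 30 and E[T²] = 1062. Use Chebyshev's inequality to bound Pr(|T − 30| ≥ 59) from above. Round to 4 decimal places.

0.0465

Var(T) = E[T²] − (E[T])² = 1062 − 900 = 162.
Chebyshev's inequality: Pr(|T − μ| ≥ t) ≤ Var(T)/t² = 162/3481 = 0.0465.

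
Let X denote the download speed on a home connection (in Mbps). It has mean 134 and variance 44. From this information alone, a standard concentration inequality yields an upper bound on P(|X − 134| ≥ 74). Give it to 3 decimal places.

Mean and variance are known, so Chebyshev's inequality applies.
Chebyshev: P(|X − μ| ≥ t) ≤ Var(X)/t².
Bound = 44 / 5476 = 0.0080.

0.008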